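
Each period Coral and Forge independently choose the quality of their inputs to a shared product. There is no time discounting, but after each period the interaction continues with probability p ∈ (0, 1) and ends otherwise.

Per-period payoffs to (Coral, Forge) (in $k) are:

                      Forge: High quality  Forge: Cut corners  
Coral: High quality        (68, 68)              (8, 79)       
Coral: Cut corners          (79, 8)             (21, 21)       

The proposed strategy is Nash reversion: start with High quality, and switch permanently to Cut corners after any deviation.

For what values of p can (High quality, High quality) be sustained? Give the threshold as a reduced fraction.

With no time discounting, the continuation probability p plays the role of the discount factor.
Grim-trigger IC: 68/(1−p) ≥ 79 + 21p/(1−p) ⇒ p ≥ (79−68)/(79−21) = 11/58.

11/58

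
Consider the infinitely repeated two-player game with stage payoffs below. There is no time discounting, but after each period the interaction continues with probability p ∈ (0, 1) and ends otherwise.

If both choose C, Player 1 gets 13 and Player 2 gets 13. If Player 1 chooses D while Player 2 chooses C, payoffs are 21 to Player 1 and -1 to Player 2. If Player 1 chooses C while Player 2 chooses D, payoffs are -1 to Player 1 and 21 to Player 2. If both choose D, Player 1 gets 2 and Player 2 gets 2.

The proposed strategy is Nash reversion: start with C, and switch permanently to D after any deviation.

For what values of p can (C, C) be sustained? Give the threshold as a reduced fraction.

8/19

With no time discounting, the continuation probability p plays the role of the discount factor.
Grim-trigger IC: 13/(1−p) ≥ 21 + 2p/(1−p) ⇒ p ≥ (21−13)/(21−2) = 8/19.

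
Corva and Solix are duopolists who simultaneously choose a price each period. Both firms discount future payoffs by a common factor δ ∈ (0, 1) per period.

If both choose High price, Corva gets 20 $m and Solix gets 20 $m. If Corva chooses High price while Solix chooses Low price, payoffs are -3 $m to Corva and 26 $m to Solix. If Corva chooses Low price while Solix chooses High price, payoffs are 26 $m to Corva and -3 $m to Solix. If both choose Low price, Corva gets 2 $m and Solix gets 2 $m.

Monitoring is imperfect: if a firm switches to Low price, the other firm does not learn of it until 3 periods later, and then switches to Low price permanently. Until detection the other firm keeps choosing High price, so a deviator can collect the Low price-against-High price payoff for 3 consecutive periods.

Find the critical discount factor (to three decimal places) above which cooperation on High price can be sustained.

Deviating for the 3 undetected periods gains 26−20 = 6 per period over cooperation, then loses 20−2 = 18 per period forever once punishment starts.
Gain: 6(1 + δ + … + δ^2); loss: 18·δ^3/(1−δ).
No profitable deviation ⇔ 6(1−δ^3) ≤ 18·δ^3, i.e. δ^3 ≥ 6/(6+18) = 1/4.
Hence δ ≥ (1/4)^(1/3) ≈ 0.630.

0.630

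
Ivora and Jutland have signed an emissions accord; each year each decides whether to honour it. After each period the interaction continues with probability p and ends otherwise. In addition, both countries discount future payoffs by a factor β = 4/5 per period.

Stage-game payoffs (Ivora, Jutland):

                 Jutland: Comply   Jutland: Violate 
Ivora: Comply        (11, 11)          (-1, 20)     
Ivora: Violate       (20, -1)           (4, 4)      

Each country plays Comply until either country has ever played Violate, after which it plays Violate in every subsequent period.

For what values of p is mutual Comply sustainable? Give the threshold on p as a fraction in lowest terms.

With continuation probability p and discount β, the effective per-period discount factor is βp.
Grim-trigger IC: βp ≥ (20−11)/(20−4) = 9/16.
So p ≥ (9/16)/(4/5) = 45/64.

45/64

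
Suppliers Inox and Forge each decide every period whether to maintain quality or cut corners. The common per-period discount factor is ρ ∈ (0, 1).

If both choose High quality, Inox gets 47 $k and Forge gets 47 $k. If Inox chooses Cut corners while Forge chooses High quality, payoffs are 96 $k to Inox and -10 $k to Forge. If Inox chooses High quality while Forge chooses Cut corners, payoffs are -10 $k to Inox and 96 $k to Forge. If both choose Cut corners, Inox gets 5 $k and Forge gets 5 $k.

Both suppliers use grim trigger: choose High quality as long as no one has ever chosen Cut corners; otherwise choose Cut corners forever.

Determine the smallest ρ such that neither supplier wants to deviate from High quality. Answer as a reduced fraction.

7/13

One-period gain from deviating is 96 − 47 = 49. The loss is 47 − 5 = 42 in every subsequent period, with present value 42·ρ/(1−ρ).
Deviation is unprofitable when 42·ρ/(1−ρ) ≥ 49, i.e. ρ/(1−ρ) ≥ 7/6.
Equivalently ρ ≥ 49/(49+42) = 7/13.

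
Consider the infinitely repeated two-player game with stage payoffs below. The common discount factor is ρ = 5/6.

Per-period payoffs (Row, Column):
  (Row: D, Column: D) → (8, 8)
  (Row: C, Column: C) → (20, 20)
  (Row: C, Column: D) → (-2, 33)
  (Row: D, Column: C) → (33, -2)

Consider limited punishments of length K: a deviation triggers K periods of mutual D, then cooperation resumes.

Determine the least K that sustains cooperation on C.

2

IC: ρ(1−ρ^K)/(1−ρ) ≥ (33−20)/(20−8) = 13/12.
With ρ = 5/6: need 1 − ρ^K ≥ 13/12·(1−5/6)/(5/6), i.e. ρ^K ≤ 0.7833.
Since (5/6)^1 = 0.8333 and (5/6)^2 = 0.6944, the smallest such K is 2.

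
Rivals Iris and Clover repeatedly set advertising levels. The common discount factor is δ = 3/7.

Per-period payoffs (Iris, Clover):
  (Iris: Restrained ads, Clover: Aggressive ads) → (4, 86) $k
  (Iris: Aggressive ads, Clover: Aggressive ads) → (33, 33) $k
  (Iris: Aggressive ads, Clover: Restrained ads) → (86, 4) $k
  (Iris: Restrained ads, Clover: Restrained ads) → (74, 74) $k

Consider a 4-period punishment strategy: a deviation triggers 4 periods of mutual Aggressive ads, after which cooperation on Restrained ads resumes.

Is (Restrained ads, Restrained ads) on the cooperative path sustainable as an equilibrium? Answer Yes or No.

IC: δ+…+δ^4 ≥ (86−74)/(74−33) = 12/41.
At δ = 3/7: partial sum = 0.7247 ≥ 0.2927. Cooperation sustainable.

Yes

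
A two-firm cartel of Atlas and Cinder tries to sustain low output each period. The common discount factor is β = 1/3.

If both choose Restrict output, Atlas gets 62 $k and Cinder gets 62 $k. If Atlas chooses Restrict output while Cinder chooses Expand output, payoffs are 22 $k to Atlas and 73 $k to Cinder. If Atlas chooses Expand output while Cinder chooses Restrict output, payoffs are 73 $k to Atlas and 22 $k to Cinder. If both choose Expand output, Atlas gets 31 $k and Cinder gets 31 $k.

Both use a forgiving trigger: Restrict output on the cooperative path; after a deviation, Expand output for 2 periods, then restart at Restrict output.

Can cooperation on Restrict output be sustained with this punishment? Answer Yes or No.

A one-shot deviation gives 73 now, then 31 for 2 periods, then back to 62.
Gain from deviating: (73−62) today; loss: (62−31) in each of the next 2 periods.
No-deviation condition: (62−31)(β+…+β^2) ≥ 73−62, i.e. β+…+β^2 ≥ 11/31.
At β = 1/3: β+…+β^2 = 0.4444 ≥ 0.3548.
So cooperation is sustainable.

Yes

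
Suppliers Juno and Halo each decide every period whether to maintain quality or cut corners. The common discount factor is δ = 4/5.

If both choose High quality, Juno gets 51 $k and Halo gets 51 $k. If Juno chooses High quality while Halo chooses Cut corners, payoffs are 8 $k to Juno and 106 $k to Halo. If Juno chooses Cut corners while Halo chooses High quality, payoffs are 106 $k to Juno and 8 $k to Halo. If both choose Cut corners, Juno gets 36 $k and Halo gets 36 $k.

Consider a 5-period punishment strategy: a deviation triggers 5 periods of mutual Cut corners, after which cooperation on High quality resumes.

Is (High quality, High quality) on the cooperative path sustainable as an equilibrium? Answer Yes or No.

Comparing payoff streams over the 6 periods until play realigns: cooperate → 51(1+δ+…+δ^5); deviate → 106 + 36(δ+…+δ^5).
Cooperation is sustained iff (51−36)(δ+…+δ^5) ≥ 106−51.
δ+…+δ^5 = 4/5·(1−(4/5)^5)/(1−4/5) = 2.6893, and (106−51)/(51−36) = 3.6667.
2.6893 < 3.6667, so cooperation is not sustainable.

No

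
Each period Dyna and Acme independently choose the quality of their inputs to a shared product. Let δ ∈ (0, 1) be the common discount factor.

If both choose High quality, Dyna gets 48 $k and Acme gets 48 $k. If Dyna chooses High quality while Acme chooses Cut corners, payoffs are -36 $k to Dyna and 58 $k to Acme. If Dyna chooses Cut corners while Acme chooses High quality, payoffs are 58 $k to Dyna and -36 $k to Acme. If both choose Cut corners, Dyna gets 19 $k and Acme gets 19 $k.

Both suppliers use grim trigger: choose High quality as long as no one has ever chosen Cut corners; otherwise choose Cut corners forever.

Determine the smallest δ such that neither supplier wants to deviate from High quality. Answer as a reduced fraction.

10/39

Cooperation forever yields 48 each period: 48/(1−δ).
Deviating yields 58 once, then 19 forever: 58 + 19δ/(1−δ).
No profitable deviation requires 48/(1−δ) ≥ 58 + 19δ/(1−δ).
Multiplying by (1−δ): 48 ≥ 58(1−δ) + 19δ = 58 − 39δ.
So 39δ ≥ 10, i.e. δ ≥ 10/39.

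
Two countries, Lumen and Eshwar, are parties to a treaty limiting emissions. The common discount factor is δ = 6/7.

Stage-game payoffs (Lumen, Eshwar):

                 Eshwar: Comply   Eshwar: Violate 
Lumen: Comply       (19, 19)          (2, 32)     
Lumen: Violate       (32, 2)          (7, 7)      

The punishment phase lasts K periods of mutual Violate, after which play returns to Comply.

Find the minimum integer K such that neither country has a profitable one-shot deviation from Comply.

Need Σ_{k=1}^{K} δ^k ≥ (32−19)/(19−7) = 1.0833 at δ = 6/7.
At K = 1 the sum is 0.8571 < 1.0833; at K = 2 it is 1.5918 ≥ 1.0833.
So the minimum punishment length is K = 2.

2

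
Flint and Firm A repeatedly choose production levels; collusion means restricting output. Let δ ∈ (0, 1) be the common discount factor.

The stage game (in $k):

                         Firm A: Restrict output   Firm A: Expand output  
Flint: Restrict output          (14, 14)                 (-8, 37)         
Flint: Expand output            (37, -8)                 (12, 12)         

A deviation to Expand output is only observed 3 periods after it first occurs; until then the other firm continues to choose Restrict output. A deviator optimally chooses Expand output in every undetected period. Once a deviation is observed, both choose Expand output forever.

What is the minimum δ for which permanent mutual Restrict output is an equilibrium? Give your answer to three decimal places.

Deviating for the 3 undetected periods gains 37−14 = 23 per period over cooperation, then loses 14−12 = 2 per period forever once punishment starts.
Gain: 23(1 + δ + … + δ^2); loss: 2·δ^3/(1−δ).
No profitable deviation ⇔ 23(1−δ^3) ≤ 2·δ^3, i.e. δ^3 ≥ 23/(23+2) = 23/25.
Hence δ ≥ (23/25)^(1/3) ≈ 0.973.

0.973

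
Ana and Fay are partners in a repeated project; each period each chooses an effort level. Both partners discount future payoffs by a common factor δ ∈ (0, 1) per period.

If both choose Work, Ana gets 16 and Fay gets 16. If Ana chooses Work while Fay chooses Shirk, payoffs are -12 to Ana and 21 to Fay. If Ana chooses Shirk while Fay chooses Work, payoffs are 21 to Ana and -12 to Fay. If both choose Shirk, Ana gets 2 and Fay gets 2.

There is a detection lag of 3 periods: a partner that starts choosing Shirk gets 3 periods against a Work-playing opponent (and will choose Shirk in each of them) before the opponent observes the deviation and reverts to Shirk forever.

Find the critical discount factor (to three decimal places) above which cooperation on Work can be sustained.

0.641

A deviator earns 21 for 3 periods, then 2 forever; cooperating earns 16 forever. Multiplying the IC by (1−δ):
16 ≥ 21(1−δ^3) + 2δ^3, so 19·δ^3 ≥ 5 and δ^3 ≥ 5/19.
δ ≥ (5/19)^(1/3) ≈ 0.641.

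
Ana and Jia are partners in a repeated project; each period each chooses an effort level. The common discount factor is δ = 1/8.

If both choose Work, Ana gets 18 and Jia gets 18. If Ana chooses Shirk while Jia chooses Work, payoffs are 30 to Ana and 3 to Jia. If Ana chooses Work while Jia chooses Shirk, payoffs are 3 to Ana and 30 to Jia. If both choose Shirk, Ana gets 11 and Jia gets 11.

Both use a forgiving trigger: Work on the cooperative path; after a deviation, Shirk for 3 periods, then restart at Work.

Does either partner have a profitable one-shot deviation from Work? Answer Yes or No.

Yes

Comparing payoff streams over the 4 periods until play realigns: cooperate → 18(1+δ+…+δ^3); deviate → 30 + 11(δ+…+δ^3).
Cooperation is sustained iff (18−11)(δ+…+δ^3) ≥ 30−18.
δ+…+δ^3 = 1/8·(1−(1/8)^3)/(1−1/8) = 0.1426, and (30−18)/(18−11) = 1.7143.
0.1426 < 1.7143, so cooperation is not sustainable.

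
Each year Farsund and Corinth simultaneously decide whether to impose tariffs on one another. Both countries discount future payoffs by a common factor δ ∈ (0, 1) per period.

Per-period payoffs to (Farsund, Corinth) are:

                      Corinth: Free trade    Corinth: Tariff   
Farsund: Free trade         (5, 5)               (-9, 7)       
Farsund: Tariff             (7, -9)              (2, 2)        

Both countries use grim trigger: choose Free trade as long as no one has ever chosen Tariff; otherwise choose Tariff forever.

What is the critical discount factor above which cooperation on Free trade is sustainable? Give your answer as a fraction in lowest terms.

2/5

5/(1−δ) ≥ 7 + 2δ/(1−δ)
5 ≥ 7 − 5δ
δ ≥ 2/5.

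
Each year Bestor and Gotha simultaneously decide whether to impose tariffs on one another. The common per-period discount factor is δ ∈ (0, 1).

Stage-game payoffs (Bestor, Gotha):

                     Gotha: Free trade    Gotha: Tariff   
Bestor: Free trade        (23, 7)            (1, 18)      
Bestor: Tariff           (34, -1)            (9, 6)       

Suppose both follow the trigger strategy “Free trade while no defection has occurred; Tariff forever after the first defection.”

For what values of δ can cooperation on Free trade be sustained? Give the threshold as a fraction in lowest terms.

For Bestor: deviation gain 34−23 = 11, per-period punishment loss 23−9 = 14. IC gives δ ≥ 11/25.
For Gotha: gain 11, loss 1 per period, so δ ≥ 11/12.
The tighter constraint is Gotha's, so cooperation needs δ ≥ 11/12.

11/12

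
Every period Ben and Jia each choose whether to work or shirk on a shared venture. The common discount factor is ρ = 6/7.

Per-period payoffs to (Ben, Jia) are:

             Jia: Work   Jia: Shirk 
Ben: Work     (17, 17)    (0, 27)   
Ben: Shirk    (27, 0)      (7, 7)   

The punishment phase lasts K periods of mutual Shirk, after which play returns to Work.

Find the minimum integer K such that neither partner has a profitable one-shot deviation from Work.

Need Σ_{k=1}^{K} ρ^k ≥ (27−17)/(17−7) = 1.0000 at ρ = 6/7.
At K = 1 the sum is 0.8571 < 1.0000; at K = 2 it is 1.5918 ≥ 1.0000.
So the minimum punishment length is K = 2.

2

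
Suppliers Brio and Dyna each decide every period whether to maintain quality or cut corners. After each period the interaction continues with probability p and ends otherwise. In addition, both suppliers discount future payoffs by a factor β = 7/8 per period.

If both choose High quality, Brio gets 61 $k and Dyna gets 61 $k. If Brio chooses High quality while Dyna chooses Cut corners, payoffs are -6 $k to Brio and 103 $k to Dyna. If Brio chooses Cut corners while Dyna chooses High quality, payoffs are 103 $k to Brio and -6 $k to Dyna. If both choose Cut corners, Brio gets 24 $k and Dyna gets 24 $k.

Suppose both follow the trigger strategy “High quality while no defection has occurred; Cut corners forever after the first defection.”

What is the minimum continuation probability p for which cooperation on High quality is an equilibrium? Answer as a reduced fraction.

Expected continuation weight on next period's payoff is β·p = 7/8·p, which plays the role of the discount factor.
Cooperation requires 7/8·p ≥ (103−61)/(103−24) = 42/79, hence p ≥ 48/79.

48/79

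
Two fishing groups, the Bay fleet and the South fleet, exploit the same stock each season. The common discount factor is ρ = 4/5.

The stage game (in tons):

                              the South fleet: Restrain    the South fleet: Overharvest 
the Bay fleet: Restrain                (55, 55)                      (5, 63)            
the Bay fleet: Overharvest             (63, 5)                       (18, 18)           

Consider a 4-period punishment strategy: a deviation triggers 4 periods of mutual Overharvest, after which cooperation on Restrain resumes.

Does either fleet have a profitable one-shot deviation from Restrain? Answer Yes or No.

Comparing payoff streams over the 5 periods until play realigns: cooperate → 55(1+ρ+…+ρ^4); deviate → 63 + 18(ρ+…+ρ^4).
Cooperation is sustained iff (55−18)(ρ+…+ρ^4) ≥ 63−55.
ρ+…+ρ^4 = 4/5·(1−(4/5)^4)/(1−4/5) = 2.3616, and (63−55)/(55−18) = 0.2162.
2.3616 ≥ 0.2162, so cooperation is sustainable.

No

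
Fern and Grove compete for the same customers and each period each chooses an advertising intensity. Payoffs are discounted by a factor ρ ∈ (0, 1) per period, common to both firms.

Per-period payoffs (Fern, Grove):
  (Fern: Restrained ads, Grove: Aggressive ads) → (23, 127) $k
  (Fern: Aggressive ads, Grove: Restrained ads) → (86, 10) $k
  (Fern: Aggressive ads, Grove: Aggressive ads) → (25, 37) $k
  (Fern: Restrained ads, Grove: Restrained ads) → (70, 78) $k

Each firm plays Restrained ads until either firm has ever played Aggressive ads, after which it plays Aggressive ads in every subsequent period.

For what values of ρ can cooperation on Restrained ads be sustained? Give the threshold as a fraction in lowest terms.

Fern's threshold: (86−70)/(86−25) = 16/61.
Grove's threshold: (127−78)/(127−37) = 49/90.
16/61 < 49/90, so Grove binds and ρ* = 49/90.

49/90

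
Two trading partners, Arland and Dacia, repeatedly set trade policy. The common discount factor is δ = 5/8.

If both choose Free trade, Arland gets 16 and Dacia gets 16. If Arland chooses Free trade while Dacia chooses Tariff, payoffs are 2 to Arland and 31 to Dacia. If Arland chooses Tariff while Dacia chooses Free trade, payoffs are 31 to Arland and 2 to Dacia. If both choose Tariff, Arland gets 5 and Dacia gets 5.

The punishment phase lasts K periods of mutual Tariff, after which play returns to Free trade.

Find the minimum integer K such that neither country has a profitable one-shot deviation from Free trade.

4

Need Σ_{k=1}^{K} δ^k ≥ (31−16)/(16−5) = 1.3636 at δ = 5/8.
At K = 3 the sum is 1.2598 < 1.3636; at K = 4 it is 1.4124 ≥ 1.3636.
So the minimum punishment length is K = 4.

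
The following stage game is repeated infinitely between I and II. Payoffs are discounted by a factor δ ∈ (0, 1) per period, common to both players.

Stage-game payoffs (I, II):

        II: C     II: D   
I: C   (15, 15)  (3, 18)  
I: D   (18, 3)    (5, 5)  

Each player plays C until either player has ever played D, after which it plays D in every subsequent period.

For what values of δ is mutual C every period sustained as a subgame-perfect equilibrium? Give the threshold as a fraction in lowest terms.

15/(1−δ) ≥ 18 + 5δ/(1−δ)
15 ≥ 18 − 13δ
δ ≥ 3/13.

3/13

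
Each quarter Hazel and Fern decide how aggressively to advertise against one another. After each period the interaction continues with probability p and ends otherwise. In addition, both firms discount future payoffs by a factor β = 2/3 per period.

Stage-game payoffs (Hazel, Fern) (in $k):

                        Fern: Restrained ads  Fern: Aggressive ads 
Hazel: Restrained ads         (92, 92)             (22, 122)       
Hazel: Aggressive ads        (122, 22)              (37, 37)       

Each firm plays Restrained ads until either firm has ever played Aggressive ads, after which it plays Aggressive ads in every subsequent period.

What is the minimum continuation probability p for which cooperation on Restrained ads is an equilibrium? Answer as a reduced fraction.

Expected continuation weight on next period's payoff is β·p = 2/3·p, which plays the role of the discount factor.
Cooperation requires 2/3·p ≥ (122−92)/(122−37) = 6/17, hence p ≥ 9/17.

9/17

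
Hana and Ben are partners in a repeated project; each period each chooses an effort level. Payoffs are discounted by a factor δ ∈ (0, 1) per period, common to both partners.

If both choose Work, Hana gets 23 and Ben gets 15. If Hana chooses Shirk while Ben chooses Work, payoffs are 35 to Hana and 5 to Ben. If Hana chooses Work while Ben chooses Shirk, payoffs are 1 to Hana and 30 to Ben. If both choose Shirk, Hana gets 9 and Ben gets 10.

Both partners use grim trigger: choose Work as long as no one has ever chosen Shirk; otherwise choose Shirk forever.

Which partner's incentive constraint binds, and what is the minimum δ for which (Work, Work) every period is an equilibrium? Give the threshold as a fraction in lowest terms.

Hana's threshold: (35−23)/(35−9) = 6/13.
Ben's threshold: (30−15)/(30−10) = 3/4.
6/13 < 3/4, so Ben binds and δ* = 3/4.

Ben; δ ≥ 3/4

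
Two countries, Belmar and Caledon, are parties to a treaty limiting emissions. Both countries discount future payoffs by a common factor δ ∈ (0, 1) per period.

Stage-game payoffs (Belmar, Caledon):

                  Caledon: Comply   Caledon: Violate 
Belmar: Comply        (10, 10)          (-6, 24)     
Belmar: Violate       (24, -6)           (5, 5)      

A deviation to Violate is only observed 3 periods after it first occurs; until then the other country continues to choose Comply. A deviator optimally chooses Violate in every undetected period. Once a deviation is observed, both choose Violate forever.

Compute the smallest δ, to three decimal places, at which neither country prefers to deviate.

The best deviation is to choose Violate for all 3 undetected periods, earning 24 each, then 5 forever once detected.
Deviation value: 24(1−δ^3)/(1−δ) + 5δ^3/(1−δ); cooperation value: 10/(1−δ).
IC: 10 ≥ 24(1−δ^3) + 5δ^3 = 24 − 19δ^3.
So δ^3 ≥ 14/19, giving δ ≥ (14/19)^(1/3) ≈ 0.903.

0.903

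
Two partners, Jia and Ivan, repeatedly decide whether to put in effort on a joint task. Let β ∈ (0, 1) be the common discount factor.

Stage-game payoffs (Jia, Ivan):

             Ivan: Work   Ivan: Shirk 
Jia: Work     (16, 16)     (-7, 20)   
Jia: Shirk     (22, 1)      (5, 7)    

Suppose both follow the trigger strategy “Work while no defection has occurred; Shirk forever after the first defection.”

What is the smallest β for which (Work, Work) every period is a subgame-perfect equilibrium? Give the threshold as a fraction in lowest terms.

Jia's threshold: (22−16)/(22−5) = 6/17.
Ivan's threshold: (20−16)/(20−7) = 4/13.
6/17 > 4/13, so Jia binds and β* = 6/17.

6/17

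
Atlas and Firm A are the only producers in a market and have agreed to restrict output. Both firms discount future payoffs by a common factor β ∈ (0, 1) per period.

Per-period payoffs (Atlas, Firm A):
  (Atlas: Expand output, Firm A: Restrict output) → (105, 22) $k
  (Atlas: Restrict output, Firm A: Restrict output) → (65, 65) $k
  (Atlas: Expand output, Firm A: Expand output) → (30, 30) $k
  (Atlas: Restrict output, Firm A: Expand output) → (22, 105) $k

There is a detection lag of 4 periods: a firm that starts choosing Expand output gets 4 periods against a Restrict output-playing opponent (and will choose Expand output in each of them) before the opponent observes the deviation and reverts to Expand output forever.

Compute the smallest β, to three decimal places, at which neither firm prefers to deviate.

0.855

The best deviation is to choose Expand output for all 4 undetected periods, earning 105 each, then 30 forever once detected.
Deviation value: 105(1−β^4)/(1−β) + 30β^4/(1−β); cooperation value: 65/(1−β).
IC: 65 ≥ 105(1−β^4) + 30β^4 = 105 − 75β^4.
So β^4 ≥ 40/75 = 8/15, giving β ≥ (8/15)^(1/4) ≈ 0.855.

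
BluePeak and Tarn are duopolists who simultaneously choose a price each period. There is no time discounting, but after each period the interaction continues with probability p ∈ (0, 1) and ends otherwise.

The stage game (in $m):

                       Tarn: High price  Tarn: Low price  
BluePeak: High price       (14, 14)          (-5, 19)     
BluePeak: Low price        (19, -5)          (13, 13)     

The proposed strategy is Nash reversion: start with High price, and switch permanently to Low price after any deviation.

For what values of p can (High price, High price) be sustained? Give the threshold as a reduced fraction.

5/6

With no time discounting, the continuation probability p plays the role of the discount factor.
Grim-trigger IC: 14/(1−p) ≥ 19 + 13p/(1−p) ⇒ p ≥ (19−14)/(19−13) = 5/6.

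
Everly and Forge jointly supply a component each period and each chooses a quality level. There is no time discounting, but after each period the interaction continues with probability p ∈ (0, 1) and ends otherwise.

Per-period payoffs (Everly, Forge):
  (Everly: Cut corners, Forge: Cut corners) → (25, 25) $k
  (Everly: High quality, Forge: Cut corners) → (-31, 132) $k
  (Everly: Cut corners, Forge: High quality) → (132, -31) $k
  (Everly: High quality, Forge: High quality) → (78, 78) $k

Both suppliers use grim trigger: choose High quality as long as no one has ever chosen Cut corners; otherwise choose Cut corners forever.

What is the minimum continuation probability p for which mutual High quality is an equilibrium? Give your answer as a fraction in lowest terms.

With no time discounting, the continuation probability p plays the role of the discount factor.
Grim-trigger IC: 78/(1−p) ≥ 132 + 25p/(1−p) ⇒ p ≥ (132−78)/(132−25) = 54/107.

54/107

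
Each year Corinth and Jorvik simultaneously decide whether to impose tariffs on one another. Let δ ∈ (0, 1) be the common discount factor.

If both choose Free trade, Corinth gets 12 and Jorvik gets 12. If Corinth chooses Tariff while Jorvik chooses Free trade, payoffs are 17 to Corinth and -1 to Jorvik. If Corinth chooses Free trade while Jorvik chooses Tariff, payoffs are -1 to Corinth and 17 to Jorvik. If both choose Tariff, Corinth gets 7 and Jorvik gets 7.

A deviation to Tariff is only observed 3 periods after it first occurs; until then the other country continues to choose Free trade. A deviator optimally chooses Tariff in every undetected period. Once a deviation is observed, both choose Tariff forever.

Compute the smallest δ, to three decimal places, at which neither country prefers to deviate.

0.794

The best deviation is to choose Tariff for all 3 undetected periods, earning 17 each, then 7 forever once detected.
Deviation value: 17(1−δ^3)/(1−δ) + 7δ^3/(1−δ); cooperation value: 12/(1−δ).
IC: 12 ≥ 17(1−δ^3) + 7δ^3 = 17 − 10δ^3.
So δ^3 ≥ 5/10 = 1/2, giving δ ≥ (1/2)^(1/3) ≈ 0.794.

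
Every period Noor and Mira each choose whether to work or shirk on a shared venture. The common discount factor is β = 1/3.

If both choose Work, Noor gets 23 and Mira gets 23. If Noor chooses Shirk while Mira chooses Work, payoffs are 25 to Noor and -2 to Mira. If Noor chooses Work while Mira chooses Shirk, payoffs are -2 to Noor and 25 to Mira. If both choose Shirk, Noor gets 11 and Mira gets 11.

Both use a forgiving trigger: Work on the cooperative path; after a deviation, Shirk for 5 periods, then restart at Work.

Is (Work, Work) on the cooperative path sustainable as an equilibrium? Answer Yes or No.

Comparing payoff streams over the 6 periods until play realigns: cooperate → 23(1+β+…+β^5); deviate → 25 + 11(β+…+β^5).
Cooperation is sustained iff (23−11)(β+…+β^5) ≥ 25−23.
β+…+β^5 = 1/3·(1−(1/3)^5)/(1−1/3) = 0.4979, and (25−23)/(23−11) = 0.1667.
0.4979 ≥ 0.1667, so cooperation is sustainable.

Yes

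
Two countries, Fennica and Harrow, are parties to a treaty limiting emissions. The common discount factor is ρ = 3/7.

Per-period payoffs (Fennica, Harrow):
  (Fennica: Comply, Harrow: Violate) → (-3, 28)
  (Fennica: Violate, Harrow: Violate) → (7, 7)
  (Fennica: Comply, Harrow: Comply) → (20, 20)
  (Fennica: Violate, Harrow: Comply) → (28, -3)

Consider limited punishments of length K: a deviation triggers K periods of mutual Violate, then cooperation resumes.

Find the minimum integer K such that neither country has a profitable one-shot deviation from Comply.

3

IC: ρ(1−ρ^K)/(1−ρ) ≥ (28−20)/(20−7) = 8/13.
With ρ = 3/7: need 1 − ρ^K ≥ 8/13·(1−3/7)/(3/7), i.e. ρ^K ≤ 0.1795.
Since (3/7)^2 = 0.1837 and (3/7)^3 = 0.0787, the smallest such K is 3.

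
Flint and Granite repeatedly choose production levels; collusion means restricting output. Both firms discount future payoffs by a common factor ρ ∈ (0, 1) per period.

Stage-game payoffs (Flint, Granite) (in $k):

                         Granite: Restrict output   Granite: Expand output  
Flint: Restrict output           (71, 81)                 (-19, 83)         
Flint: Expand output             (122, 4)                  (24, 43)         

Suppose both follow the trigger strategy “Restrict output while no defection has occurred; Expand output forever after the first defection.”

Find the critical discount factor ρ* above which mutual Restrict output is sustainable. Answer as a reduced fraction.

For Flint: deviation gain 122−71 = 51, per-period punishment loss 71−24 = 47. IC gives ρ ≥ 51/98.
For Granite: gain 2, loss 38 per period, so ρ ≥ 2/40 = 1/20.
The tighter constraint is Flint's, so cooperation needs ρ ≥ 51/98.

51/98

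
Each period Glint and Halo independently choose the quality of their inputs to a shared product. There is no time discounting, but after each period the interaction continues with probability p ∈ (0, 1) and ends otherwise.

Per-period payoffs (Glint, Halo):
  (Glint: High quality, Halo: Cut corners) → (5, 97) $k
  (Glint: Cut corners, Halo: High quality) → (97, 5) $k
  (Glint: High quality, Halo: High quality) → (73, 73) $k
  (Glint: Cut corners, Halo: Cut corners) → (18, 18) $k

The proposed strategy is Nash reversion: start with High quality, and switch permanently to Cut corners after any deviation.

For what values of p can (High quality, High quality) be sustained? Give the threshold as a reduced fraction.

With no time discounting, the continuation probability p plays the role of the discount factor.
Grim-trigger IC: 73/(1−p) ≥ 97 + 18p/(1−p) ⇒ p ≥ (97−73)/(97−18) = 24/79.

24/79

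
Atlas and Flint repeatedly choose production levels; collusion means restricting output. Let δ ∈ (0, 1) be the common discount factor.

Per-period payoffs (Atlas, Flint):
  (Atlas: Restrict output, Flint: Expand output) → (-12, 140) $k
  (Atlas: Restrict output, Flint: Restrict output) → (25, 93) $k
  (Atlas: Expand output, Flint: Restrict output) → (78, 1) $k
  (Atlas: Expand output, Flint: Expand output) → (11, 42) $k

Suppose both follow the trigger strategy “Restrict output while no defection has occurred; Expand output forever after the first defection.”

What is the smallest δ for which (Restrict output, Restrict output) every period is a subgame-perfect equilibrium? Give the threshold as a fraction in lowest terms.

Atlas: cooperation gives 25 each period; deviation gives 78 once then 11 forever.
  25/(1−δ) ≥ 78 + 11δ/(1−δ) ⇒ δ ≥ 53/67.
Flint: cooperation gives 93 each period; deviation gives 140 once then 42 forever.
  δ ≥ 47/98.
Both must hold, so the binding constraint is Atlas's: δ ≥ 53/67.

53/67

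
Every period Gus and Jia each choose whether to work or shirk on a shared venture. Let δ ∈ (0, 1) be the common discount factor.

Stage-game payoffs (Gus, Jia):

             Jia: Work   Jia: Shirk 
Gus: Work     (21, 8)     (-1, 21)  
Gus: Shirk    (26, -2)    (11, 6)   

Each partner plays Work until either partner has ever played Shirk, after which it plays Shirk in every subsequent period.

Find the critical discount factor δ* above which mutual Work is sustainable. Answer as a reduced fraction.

13/15

Gus: cooperation gives 21 each period; deviation gives 26 once then 11 forever.
  21/(1−δ) ≥ 26 + 11δ/(1−δ) ⇒ δ ≥ 5/15 = 1/3.
Jia: cooperation gives 8 each period; deviation gives 21 once then 6 forever.
  δ ≥ 13/15.
Both must hold, so the binding constraint is Jia's: δ ≥ 13/15.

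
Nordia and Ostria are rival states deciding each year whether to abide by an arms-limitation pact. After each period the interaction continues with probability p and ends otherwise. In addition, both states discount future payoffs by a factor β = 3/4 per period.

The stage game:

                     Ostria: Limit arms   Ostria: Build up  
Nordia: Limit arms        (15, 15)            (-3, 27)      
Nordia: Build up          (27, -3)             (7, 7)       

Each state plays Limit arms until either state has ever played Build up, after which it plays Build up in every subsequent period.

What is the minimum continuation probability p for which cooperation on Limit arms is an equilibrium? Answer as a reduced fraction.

4/5

With continuation probability p and discount β, the effective per-period discount factor is βp.
Grim-trigger IC: βp ≥ (27−15)/(27−7) = 3/5.
So p ≥ (3/5)/(3/4) = 4/5.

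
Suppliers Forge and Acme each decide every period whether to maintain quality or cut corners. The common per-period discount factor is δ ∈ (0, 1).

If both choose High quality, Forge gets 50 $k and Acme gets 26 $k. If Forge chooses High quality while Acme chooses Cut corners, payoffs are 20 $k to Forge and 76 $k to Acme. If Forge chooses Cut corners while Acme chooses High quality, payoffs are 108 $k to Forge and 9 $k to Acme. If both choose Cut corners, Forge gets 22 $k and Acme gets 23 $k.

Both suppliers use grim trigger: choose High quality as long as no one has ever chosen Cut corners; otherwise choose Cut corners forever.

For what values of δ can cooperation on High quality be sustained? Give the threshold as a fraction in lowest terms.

Forge: cooperation gives 50 each period; deviation gives 108 once then 22 forever.
  50/(1−δ) ≥ 108 + 22δ/(1−δ) ⇒ δ ≥ 58/86 = 29/43.
Acme: cooperation gives 26 each period; deviation gives 76 once then 23 forever.
  δ ≥ 50/53.
Both must hold, so the binding constraint is Acme's: δ ≥ 50/53.

50/53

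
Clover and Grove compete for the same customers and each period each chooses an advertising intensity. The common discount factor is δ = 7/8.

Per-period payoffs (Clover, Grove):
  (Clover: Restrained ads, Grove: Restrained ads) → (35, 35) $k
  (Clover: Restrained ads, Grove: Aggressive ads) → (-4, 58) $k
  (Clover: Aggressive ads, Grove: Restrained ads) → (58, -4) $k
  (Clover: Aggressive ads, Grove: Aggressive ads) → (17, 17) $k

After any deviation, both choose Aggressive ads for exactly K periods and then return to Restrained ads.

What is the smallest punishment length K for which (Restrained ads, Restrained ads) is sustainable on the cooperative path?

2

IC: δ(1−δ^K)/(1−δ) ≥ (58−35)/(35−17) = 23/18.
With δ = 7/8: need 1 − δ^K ≥ 23/18·(1−7/8)/(7/8), i.e. δ^K ≤ 0.8175.
Since (7/8)^1 = 0.8750 and (7/8)^2 = 0.7656, the smallest such K is 2.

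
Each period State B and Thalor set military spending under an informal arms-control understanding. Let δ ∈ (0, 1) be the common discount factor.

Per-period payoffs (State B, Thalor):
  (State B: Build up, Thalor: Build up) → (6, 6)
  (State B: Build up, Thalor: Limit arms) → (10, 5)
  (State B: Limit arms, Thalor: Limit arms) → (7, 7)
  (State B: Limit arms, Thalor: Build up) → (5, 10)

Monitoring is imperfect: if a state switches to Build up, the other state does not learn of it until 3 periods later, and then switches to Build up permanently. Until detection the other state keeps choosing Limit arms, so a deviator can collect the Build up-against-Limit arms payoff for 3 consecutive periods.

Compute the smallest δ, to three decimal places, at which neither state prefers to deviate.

A deviator earns 10 for 3 periods, then 6 forever; cooperating earns 7 forever. Multiplying the IC by (1−δ):
7 ≥ 10(1−δ^3) + 6δ^3, so 4·δ^3 ≥ 3 and δ^3 ≥ 3/4.
δ ≥ (3/4)^(1/3) ≈ 0.909.

0.909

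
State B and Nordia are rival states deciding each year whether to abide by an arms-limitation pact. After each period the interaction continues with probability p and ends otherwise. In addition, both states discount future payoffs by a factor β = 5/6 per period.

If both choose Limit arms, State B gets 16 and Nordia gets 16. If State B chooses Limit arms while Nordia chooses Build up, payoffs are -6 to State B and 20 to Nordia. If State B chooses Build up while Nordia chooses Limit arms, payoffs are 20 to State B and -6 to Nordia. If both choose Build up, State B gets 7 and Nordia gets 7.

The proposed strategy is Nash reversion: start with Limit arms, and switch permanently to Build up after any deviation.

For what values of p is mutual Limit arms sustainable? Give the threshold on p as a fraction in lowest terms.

24/65

With continuation probability p and discount β, the effective per-period discount factor is βp.
Grim-trigger IC: βp ≥ (20−16)/(20−7) = 4/13.
So p ≥ (4/13)/(5/6) = 24/65.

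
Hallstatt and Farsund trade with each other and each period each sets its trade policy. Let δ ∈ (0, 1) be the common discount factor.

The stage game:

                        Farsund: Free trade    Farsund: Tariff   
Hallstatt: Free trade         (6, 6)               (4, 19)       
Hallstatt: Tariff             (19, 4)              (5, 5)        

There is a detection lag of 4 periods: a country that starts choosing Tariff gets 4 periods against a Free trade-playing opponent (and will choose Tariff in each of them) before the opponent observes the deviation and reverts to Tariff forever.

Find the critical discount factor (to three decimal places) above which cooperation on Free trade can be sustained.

0.982

A deviator earns 19 for 4 periods, then 5 forever; cooperating earns 6 forever. Multiplying the IC by (1−δ):
6 ≥ 19(1−δ^4) + 5δ^4, so 14·δ^4 ≥ 13 and δ^4 ≥ 13/14.
δ ≥ (13/14)^(1/4) ≈ 0.982.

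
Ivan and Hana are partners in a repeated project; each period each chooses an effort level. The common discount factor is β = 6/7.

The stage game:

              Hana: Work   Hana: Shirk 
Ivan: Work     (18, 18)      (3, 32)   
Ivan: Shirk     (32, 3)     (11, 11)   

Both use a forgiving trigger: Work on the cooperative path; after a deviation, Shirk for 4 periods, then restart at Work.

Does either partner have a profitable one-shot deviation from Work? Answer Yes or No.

No

A one-shot deviation gives 32 now, then 11 for 4 periods, then back to 18.
Gain from deviating: (32−18) today; loss: (18−11) in each of the next 4 periods.
No-deviation condition: (18−11)(β+…+β^4) ≥ 32−18, i.e. β+…+β^4 ≥ 2.
At β = 6/7: β+…+β^4 = 2.7613 ≥ 2.0000.
So cooperation is sustainable.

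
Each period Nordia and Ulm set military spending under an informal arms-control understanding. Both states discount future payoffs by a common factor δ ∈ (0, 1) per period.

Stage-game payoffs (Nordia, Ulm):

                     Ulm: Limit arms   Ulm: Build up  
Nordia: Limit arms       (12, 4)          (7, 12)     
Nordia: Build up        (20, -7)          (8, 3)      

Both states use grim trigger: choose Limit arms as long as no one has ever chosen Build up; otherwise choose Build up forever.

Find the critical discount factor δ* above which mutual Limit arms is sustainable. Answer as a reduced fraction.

Nordia: cooperation gives 12 each period; deviation gives 20 once then 8 forever.
  12/(1−δ) ≥ 20 + 8δ/(1−δ) ⇒ δ ≥ 8/12 = 2/3.
Ulm: cooperation gives 4 each period; deviation gives 12 once then 3 forever.
  δ ≥ 8/9.
Both must hold, so the binding constraint is Ulm's: δ ≥ 8/9.

8/9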